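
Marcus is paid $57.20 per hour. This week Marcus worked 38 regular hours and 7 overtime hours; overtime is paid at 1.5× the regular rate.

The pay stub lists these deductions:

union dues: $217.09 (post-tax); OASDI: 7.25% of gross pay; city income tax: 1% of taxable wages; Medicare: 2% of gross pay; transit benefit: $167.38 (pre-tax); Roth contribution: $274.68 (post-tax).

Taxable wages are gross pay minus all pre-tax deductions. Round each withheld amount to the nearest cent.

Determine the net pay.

Regular pay: 38 × $57.20 = $2,173.60
Overtime pay: 7 × $57.20 × 1.5 = $600.60
Gross pay = $2,173.60 + $600.60 = $2,774.20
Transit benefit: $167.38
Taxable wages = $2,774.20 − $167.38 = $2,606.82
City income tax: $2,606.82 × 0.01 = $26.07
OASDI: $2,774.20 × 0.0725 = $201.13
Medicare: $2,774.20 × 0.02 = $55.48
Union dues: $217.09
Roth contribution: $274.68
Total deductions = $167.38 + $26.07 + $201.13 + $55.48 + $217.09 + $274.68 = $941.83
Net pay = $2,774.20 − $941.83 = $1,832.37

$1,832.37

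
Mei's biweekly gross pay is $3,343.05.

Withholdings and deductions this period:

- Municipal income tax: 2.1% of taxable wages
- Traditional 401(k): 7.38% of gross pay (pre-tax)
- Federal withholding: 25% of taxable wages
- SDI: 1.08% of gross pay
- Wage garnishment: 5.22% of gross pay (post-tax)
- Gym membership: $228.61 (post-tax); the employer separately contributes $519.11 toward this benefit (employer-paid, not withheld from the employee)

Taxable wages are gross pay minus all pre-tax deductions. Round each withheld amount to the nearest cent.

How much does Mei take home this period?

$1,818.01

Traditional 401(k): $3,343.05 × 0.0738 = $246.72
Taxable wages = $3,343.05 − $246.72 = $3,096.33
Federal withholding: $3,096.33 × 0.25 = $774.08
Municipal income tax: $3,096.33 × 0.021 = $65.02
SDI: $3,343.05 × 0.0108 = $36.10
Wage garnishment: $3,343.05 × 0.0522 = $174.51
Gym membership: $228.61
(Employer's $519.11 toward gym membership is not withheld from the employee.)
Total deductions = $246.72 + $774.08 + $65.02 + $36.10 + $174.51 + $228.61 = $1,525.04
Net pay = $3,343.05 − $1,525.04 = $1,818.01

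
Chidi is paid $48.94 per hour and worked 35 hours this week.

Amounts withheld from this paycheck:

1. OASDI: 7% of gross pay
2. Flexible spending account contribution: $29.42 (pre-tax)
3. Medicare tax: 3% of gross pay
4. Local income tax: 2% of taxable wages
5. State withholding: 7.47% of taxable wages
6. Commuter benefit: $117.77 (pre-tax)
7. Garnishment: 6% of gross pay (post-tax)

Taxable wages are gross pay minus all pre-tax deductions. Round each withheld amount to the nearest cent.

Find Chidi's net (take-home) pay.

Gross pay: 35 × $48.94 = $1,712.90
Flexible spending account contribution: $29.42
Commuter benefit: $117.77
Pre-tax total = $29.42 + $117.77 = $147.19
Taxable wages = $1,712.90 − $147.19 = $1,565.71
State withholding: $1,565.71 × 0.0747 = $116.96
Local income tax: $1,565.71 × 0.02 = $31.31
OASDI: $1,712.90 × 0.07 = $119.90
Medicare tax: $1,712.90 × 0.03 = $51.39
Garnishment: $1,712.90 × 0.06 = $102.77
Total deductions = $29.42 + $117.77 + $116.96 + $31.31 + $119.90 + $51.39 + $102.77 = $569.52
Net pay = $1,712.90 − $569.52 = $1,143.38

$1,143.38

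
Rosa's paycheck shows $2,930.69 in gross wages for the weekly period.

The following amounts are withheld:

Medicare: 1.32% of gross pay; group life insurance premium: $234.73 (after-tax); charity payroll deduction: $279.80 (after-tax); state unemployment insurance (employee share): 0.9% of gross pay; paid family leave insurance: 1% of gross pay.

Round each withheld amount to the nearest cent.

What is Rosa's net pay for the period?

$2,321.78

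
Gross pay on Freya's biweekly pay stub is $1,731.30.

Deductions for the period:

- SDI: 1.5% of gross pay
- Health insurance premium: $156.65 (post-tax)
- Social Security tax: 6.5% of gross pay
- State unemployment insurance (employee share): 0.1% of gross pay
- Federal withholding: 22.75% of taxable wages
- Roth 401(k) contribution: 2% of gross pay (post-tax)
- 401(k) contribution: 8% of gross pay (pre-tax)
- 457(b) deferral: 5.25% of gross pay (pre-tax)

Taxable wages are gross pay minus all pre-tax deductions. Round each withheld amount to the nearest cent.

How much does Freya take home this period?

457(b) deferral: $1,731.30 × 0.0525 = $90.89
401(k) contribution: $1,731.30 × 0.08 = $138.50
Pre-tax total = $90.89 + $138.50 = $229.39
Taxable wages = $1,731.30 − $229.39 = $1,501.91
Federal withholding: $1,501.91 × 0.2275 = $341.68
Social Security tax: $1,731.30 × 0.065 = $112.53
State unemployment insurance (employee share): $1,731.30 × 0.001 = $1.73
SDI: $1,731.30 × 0.015 = $25.97
Health insurance premium: $156.65
Roth 401(k) contribution: $1,731.30 × 0.02 = $34.63
Total deductions = $90.89 + $138.50 + $341.68 + $112.53 + $1.73 + $25.97 + $156.65 + $34.63 = $902.58
Net pay = $1,731.30 − $902.58 = $828.72

$828.72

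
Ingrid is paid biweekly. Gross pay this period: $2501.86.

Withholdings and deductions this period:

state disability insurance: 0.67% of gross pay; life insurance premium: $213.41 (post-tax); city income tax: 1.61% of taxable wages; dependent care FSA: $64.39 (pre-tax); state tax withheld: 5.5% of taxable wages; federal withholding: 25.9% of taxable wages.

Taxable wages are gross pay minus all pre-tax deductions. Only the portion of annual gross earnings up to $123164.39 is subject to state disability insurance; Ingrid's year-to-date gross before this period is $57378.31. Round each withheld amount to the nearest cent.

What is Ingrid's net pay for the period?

Dependent care FSA: $64.39
Taxable wages = $2501.86 − $64.39 = $2437.47
Federal withholding: $2437.47 × 0.259 = $631.30
City income tax: $2437.47 × 0.0161 = $39.24
State tax withheld: $2437.47 × 0.055 = $134.06
State disability insurance: cap not yet reached, full $2501.86 is subject → $2501.86 × 0.0067 = $16.76
Life insurance premium: $213.41
Total deductions = $64.39 + $631.30 + $39.24 + $134.06 + $16.76 + $213.41 = $1099.16
Net pay = $2501.86 − $1099.16 = $1402.70

$1402.70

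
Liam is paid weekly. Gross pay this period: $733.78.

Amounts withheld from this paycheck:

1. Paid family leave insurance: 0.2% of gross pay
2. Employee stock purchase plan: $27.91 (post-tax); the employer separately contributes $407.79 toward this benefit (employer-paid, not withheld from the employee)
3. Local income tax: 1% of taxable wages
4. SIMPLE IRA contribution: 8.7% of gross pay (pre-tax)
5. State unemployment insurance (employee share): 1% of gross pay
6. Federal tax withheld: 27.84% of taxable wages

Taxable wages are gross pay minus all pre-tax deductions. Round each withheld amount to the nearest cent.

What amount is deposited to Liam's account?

$440.01

SIMPLE IRA contribution: $733.78 × 0.087 = $63.84
Taxable wages = $733.78 − $63.84 = $669.94
Local income tax: $669.94 × 0.01 = $6.70
Federal tax withheld: $669.94 × 0.2784 = $186.51
Paid family leave insurance: $733.78 × 0.002 = $1.47
State unemployment insurance (employee share): $733.78 × 0.01 = $7.34
Employee stock purchase plan: $27.91
(Employer's $407.79 toward employee stock purchase plan is not withheld from the employee.)
Total deductions = $63.84 + $6.70 + $186.51 + $1.47 + $7.34 + $27.91 = $293.77
Net pay = $733.78 − $293.77 = $440.01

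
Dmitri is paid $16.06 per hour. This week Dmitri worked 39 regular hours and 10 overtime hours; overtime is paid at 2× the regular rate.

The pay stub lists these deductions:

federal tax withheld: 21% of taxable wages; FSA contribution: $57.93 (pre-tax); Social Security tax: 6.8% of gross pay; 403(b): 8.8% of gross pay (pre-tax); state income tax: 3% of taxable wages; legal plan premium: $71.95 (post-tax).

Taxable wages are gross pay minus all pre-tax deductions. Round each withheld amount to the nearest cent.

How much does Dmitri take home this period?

Regular pay: 39 × $16.06 = $626.34
Overtime pay: 10 × $16.06 × 2 = $321.20
Gross pay = $626.34 + $321.20 = $947.54
FSA contribution: $57.93
403(b): $947.54 × 0.088 = $83.38
Pre-tax total = $57.93 + $83.38 = $141.31
Taxable wages = $947.54 − $141.31 = $806.23
State income tax: $806.23 × 0.03 = $24.19
Federal tax withheld: $806.23 × 0.21 = $169.31
Social Security tax: $947.54 × 0.068 = $64.43
Legal plan premium: $71.95
Total deductions = $57.93 + $83.38 + $24.19 + $169.31 + $64.43 + $71.95 = $471.19
Net pay = $947.54 − $471.19 = $476.35

$476.35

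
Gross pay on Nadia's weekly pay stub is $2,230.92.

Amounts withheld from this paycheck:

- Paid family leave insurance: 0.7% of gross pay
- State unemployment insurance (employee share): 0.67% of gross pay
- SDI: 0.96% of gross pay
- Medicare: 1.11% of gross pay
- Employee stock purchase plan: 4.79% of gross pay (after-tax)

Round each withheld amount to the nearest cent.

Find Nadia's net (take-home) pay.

Paid family leave insurance: $2,230.92 × 0.007 = $15.62
State unemployment insurance (employee share): $2,230.92 × 0.0067 = $14.95
Medicare: $2,230.92 × 0.0111 = $24.76
SDI: $2,230.92 × 0.0096 = $21.42
Employee stock purchase plan: $2,230.92 × 0.0479 = $106.86
Total deductions = $15.62 + $14.95 + $24.76 + $21.42 + $106.86 = $183.61
Net pay = $2,230.92 − $183.61 = $2,047.31

$2,047.31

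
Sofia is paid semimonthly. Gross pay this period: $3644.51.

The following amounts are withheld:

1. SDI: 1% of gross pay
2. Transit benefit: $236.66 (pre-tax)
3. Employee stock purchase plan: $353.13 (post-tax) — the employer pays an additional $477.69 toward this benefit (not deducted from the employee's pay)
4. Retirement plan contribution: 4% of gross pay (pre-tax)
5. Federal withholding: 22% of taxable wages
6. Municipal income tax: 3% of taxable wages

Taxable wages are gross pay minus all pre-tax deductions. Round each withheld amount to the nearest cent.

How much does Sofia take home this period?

Transit benefit: $236.66
Retirement plan contribution: $3644.51 × 0.04 = $145.78
Pre-tax total = $236.66 + $145.78 = $382.44
Taxable wages = $3644.51 − $382.44 = $3262.07
Federal withholding: $3262.07 × 0.22 = $717.66
Municipal income tax: $3262.07 × 0.03 = $97.86
SDI: $3644.51 × 0.01 = $36.45
Employee stock purchase plan: $353.13
(Employer's $477.69 toward employee stock purchase plan is not withheld from the employee.)
Total deductions = $236.66 + $145.78 + $717.66 + $97.86 + $36.45 + $353.13 = $1587.54
Net pay = $3644.51 − $1587.54 = $2056.97

$2056.97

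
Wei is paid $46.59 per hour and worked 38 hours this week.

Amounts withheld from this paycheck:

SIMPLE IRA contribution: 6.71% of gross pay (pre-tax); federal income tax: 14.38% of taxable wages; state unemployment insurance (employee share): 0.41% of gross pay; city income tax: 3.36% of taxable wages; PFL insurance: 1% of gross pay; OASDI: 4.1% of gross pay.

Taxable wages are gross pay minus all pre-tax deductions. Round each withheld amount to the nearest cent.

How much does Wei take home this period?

Gross pay: 38 × $46.59 = $1,770.42
SIMPLE IRA contribution: $1,770.42 × 0.0671 = $118.80
Taxable wages = $1,770.42 − $118.80 = $1,651.62
Federal income tax: $1,651.62 × 0.1438 = $237.50
City income tax: $1,651.62 × 0.0336 = $55.49
OASDI: $1,770.42 × 0.041 = $72.59
State unemployment insurance (employee share): $1,770.42 × 0.0041 = $7.26
PFL insurance: $1,770.42 × 0.01 = $17.70
Total deductions = $118.80 + $237.50 + $55.49 + $72.59 + $7.26 + $17.70 = $509.34
Net pay = $1,770.42 − $509.34 = $1,261.08

$1,261.08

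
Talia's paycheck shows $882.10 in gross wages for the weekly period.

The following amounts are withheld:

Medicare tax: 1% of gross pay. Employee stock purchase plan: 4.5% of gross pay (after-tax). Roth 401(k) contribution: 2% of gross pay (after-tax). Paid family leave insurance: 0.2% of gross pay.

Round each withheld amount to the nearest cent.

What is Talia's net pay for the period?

Paid family leave insurance: $882.10 × 0.002 = $1.76
Medicare tax: $882.10 × 0.01 = $8.82
Roth 401(k) contribution: $882.10 × 0.02 = $17.64
Employee stock purchase plan: $882.10 × 0.045 = $39.69
Total deductions = $1.76 + $8.82 + $17.64 + $39.69 = $67.91
Net pay = $882.10 − $67.91 = $814.19

$814.19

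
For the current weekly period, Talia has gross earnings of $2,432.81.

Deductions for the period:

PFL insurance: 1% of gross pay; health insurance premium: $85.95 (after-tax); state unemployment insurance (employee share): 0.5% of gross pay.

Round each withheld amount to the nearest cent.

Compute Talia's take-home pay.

State unemployment insurance (employee share): $2,432.81 × 0.005 = $12.16
PFL insurance: $2,432.81 × 0.01 = $24.33
Health insurance premium: $85.95
Total deductions = $12.16 + $24.33 + $85.95 = $122.44
Net pay = $2,432.81 − $122.44 = $2,310.37

$2,310.37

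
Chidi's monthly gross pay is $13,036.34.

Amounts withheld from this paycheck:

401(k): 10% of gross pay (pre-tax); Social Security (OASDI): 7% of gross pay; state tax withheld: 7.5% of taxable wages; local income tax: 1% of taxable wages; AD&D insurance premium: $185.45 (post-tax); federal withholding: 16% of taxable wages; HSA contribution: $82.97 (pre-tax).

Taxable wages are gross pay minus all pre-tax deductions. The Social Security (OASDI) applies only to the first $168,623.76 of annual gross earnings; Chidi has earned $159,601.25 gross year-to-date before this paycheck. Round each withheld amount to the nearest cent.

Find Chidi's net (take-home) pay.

$7,978.52

401(k): $13,036.34 × 0.1 = $1,303.63
HSA contribution: $82.97
Pre-tax total = $1,303.63 + $82.97 = $1,386.60
Taxable wages = $13,036.34 − $1,386.60 = $11,649.74
Local income tax: $11,649.74 × 0.01 = $116.50
Federal withholding: $11,649.74 × 0.16 = $1,863.96
State tax withheld: $11,649.74 × 0.075 = $873.73
Social Security (OASDI): only $168,623.76 − $159,601.25 = $9,022.51 of this check is subject → $9,022.51 × 0.07 = $631.58
AD&D insurance premium: $185.45
Total deductions = $1,303.63 + $82.97 + $116.50 + $1,863.96 + $873.73 + $631.58 + $185.45 = $5,057.82
Net pay = $13,036.34 − $5,057.82 = $7,978.52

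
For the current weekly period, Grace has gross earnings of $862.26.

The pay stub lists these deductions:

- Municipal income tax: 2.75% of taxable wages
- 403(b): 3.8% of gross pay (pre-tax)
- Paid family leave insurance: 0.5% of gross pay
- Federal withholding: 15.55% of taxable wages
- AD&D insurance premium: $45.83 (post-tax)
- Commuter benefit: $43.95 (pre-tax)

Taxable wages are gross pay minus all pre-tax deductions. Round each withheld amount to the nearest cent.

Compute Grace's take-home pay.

$591.65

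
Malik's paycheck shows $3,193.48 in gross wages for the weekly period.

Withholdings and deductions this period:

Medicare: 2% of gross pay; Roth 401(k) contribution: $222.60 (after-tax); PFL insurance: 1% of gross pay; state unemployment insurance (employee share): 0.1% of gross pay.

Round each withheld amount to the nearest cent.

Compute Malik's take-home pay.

Medicare: $3,193.48 × 0.02 = $63.87
PFL insurance: $3,193.48 × 0.01 = $31.93
State unemployment insurance (employee share): $3,193.48 × 0.001 = $3.19
Roth 401(k) contribution: $222.60
Total deductions = $63.87 + $31.93 + $3.19 + $222.60 = $321.59
Net pay = $3,193.48 − $321.59 = $2,871.89

$2,871.89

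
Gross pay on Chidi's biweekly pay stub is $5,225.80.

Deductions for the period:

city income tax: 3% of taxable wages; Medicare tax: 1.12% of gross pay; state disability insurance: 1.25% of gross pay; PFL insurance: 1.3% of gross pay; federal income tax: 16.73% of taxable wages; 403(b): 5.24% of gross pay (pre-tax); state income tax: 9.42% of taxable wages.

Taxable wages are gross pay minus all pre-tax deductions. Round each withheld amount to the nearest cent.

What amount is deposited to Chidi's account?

$3,316.68

403(b): $5,225.80 × 0.0524 = $273.83
Taxable wages = $5,225.80 − $273.83 = $4,951.97
Federal income tax: $4,951.97 × 0.1673 = $828.46
State income tax: $4,951.97 × 0.0942 = $466.48
City income tax: $4,951.97 × 0.03 = $148.56
PFL insurance: $5,225.80 × 0.013 = $67.94
Medicare tax: $5,225.80 × 0.0112 = $58.53
State disability insurance: $5,225.80 × 0.0125 = $65.32
Total deductions = $273.83 + $828.46 + $466.48 + $148.56 + $67.94 + $58.53 + $65.32 = $1,909.12
Net pay = $5,225.80 − $1,909.12 = $3,316.68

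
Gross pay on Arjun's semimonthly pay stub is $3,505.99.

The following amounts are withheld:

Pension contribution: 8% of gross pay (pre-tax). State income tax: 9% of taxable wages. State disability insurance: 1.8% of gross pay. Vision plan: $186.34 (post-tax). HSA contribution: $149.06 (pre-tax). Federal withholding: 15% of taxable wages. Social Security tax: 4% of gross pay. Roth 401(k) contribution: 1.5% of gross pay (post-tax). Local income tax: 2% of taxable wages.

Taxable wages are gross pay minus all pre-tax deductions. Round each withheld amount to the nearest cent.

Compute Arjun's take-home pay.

$1,834.29

HSA contribution: $149.06
Pension contribution: $3,505.99 × 0.08 = $280.48
Pre-tax total = $149.06 + $280.48 = $429.54
Taxable wages = $3,505.99 − $429.54 = $3,076.45
Local income tax: $3,076.45 × 0.02 = $61.53
Federal withholding: $3,076.45 × 0.15 = $461.47
State income tax: $3,076.45 × 0.09 = $276.88
Social Security tax: $3,505.99 × 0.04 = $140.24
State disability insurance: $3,505.99 × 0.018 = $63.11
Roth 401(k) contribution: $3,505.99 × 0.015 = $52.59
Vision plan: $186.34
Total deductions = $149.06 + $280.48 + $61.53 + $461.47 + $276.88 + $140.24 + $63.11 + $52.59 + $186.34 = $1,671.70
Net pay = $3,505.99 − $1,671.70 = $1,834.29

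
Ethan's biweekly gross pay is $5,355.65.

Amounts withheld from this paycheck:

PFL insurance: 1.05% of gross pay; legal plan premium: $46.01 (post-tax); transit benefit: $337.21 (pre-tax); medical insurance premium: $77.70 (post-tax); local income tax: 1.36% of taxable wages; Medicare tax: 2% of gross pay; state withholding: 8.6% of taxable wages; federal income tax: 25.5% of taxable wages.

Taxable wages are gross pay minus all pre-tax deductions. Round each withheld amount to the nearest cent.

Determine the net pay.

Transit benefit: $337.21
Taxable wages = $5,355.65 − $337.21 = $5,018.44
Local income tax: $5,018.44 × 0.0136 = $68.25
Federal income tax: $5,018.44 × 0.255 = $1,279.70
State withholding: $5,018.44 × 0.086 = $431.59
Medicare tax: $5,355.65 × 0.02 = $107.11
PFL insurance: $5,355.65 × 0.0105 = $56.23
Legal plan premium: $46.01
Medical insurance premium: $77.70
Total deductions = $337.21 + $68.25 + $1,279.70 + $431.59 + $107.11 + $56.23 + $46.01 + $77.70 = $2,403.80
Net pay = $5,355.65 − $2,403.80 = $2,951.85

$2,951.85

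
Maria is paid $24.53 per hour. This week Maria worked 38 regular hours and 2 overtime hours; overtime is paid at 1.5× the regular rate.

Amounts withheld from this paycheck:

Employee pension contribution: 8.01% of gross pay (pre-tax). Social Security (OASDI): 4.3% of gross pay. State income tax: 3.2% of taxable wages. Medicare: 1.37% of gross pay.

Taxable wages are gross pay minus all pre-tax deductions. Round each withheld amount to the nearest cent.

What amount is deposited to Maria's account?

Regular pay: 38 × $24.53 = $932.14
Overtime pay: 2 × $24.53 × 1.5 = $73.59
Gross pay = $932.14 + $73.59 = $1005.73
Employee pension contribution: $1005.73 × 0.0801 = $80.56
Taxable wages = $1005.73 − $80.56 = $925.17
State income tax: $925.17 × 0.032 = $29.61
Medicare: $1005.73 × 0.0137 = $13.78
Social Security (OASDI): $1005.73 × 0.043 = $43.25
Total deductions = $80.56 + $29.61 + $13.78 + $43.25 = $167.20
Net pay = $1005.73 − $167.20 = $838.53

$838.53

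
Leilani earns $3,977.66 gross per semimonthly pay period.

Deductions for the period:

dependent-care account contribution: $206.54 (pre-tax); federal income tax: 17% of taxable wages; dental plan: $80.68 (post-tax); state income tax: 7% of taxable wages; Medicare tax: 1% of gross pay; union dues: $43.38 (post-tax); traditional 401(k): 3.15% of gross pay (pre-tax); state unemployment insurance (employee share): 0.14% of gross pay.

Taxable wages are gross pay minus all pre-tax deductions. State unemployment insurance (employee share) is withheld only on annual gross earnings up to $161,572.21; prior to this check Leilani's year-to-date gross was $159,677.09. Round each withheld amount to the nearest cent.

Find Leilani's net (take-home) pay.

Traditional 401(k): $3,977.66 × 0.0315 = $125.30
Dependent-care account contribution: $206.54
Pre-tax total = $125.30 + $206.54 = $331.84
Taxable wages = $3,977.66 − $331.84 = $3,645.82
Federal income tax: $3,645.82 × 0.17 = $619.79
State income tax: $3,645.82 × 0.07 = $255.21
State unemployment insurance (employee share): only $161,572.21 − $159,677.09 = $1,895.12 of this check is subject → $1,895.12 × 0.0014 = $2.65
Medicare tax: $3,977.66 × 0.01 = $39.78
Dental plan: $80.68
Union dues: $43.38
Total deductions = $125.30 + $206.54 + $619.79 + $255.21 + $2.65 + $39.78 + $80.68 + $43.38 = $1,373.33
Net pay = $3,977.66 − $1,373.33 = $2,604.33

$2,604.33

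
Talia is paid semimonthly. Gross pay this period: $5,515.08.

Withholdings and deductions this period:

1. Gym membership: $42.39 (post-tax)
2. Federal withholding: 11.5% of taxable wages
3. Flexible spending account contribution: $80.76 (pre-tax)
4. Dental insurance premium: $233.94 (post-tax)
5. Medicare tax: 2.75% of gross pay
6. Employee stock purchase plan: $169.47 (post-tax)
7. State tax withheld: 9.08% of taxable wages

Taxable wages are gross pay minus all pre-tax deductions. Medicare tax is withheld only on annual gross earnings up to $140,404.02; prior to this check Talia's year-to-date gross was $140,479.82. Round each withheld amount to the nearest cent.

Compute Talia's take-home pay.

$3,870.13

Flexible spending account contribution: $80.76
Taxable wages = $5,515.08 − $80.76 = $5,434.32
Federal withholding: $5,434.32 × 0.115 = $624.95
State tax withheld: $5,434.32 × 0.0908 = $493.44
Medicare tax: annual cap $140,404.02 already reached (YTD $140,479.82), so $0.00
Gym membership: $42.39
Employee stock purchase plan: $169.47
Dental insurance premium: $233.94
Total deductions = $80.76 + $624.95 + $493.44 + $0.00 + $42.39 + $169.47 + $233.94 = $1,644.95
Net pay = $5,515.08 − $1,644.95 = $3,870.13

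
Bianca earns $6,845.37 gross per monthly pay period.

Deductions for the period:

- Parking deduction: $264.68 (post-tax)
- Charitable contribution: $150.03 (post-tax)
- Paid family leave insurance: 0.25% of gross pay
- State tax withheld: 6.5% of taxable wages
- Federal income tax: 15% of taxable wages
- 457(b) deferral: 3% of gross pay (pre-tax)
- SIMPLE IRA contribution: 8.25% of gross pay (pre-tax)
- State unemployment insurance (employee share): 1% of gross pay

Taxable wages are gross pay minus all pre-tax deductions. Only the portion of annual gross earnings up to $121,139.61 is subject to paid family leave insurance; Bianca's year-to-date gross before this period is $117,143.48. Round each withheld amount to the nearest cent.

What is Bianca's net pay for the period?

$4,275.94

SIMPLE IRA contribution: $6,845.37 × 0.0825 = $564.74
457(b) deferral: $6,845.37 × 0.03 = $205.36
Pre-tax total = $564.74 + $205.36 = $770.10
Taxable wages = $6,845.37 − $770.10 = $6,075.27
State tax withheld: $6,075.27 × 0.065 = $394.89
Federal income tax: $6,075.27 × 0.15 = $911.29
State unemployment insurance (employee share): $6,845.37 × 0.01 = $68.45
Paid family leave insurance: only $121,139.61 − $117,143.48 = $3,996.13 of this check is subject → $3,996.13 × 0.0025 = $9.99
Charitable contribution: $150.03
Parking deduction: $264.68
Total deductions = $564.74 + $205.36 + $394.89 + $911.29 + $68.45 + $9.99 + $150.03 + $264.68 = $2,569.43
Net pay = $6,845.37 − $2,569.43 = $4,275.94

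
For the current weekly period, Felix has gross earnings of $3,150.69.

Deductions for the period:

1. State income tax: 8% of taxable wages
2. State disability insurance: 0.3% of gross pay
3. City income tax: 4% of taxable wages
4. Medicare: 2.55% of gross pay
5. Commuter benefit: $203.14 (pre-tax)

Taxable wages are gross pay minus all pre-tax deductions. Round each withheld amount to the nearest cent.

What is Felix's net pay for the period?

$2,504.06

Commuter benefit: $203.14
Taxable wages = $3,150.69 − $203.14 = $2,947.55
State income tax: $2,947.55 × 0.08 = $235.80
City income tax: $2,947.55 × 0.04 = $117.90
State disability insurance: $3,150.69 × 0.003 = $9.45
Medicare: $3,150.69 × 0.0255 = $80.34
Total deductions = $203.14 + $235.80 + $117.90 + $9.45 + $80.34 = $646.63
Net pay = $3,150.69 − $646.63 = $2,504.06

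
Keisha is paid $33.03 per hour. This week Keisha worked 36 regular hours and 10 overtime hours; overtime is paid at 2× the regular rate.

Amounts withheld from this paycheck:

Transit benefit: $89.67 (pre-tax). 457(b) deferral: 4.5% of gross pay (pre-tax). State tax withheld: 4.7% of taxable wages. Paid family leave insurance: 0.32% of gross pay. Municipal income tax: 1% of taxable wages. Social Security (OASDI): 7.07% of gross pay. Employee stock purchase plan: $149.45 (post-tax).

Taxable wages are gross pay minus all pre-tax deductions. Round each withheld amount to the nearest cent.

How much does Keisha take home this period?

$1,295.05

Regular pay: 36 × $33.03 = $1,189.08
Overtime pay: 10 × $33.03 × 2 = $660.60
Gross pay = $1,189.08 + $660.60 = $1,849.68
Transit benefit: $89.67
457(b) deferral: $1,849.68 × 0.045 = $83.24
Pre-tax total = $89.67 + $83.24 = $172.91
Taxable wages = $1,849.68 − $172.91 = $1,676.77
State tax withheld: $1,676.77 × 0.047 = $78.81
Municipal income tax: $1,676.77 × 0.01 = $16.77
Social Security (OASDI): $1,849.68 × 0.0707 = $130.77
Paid family leave insurance: $1,849.68 × 0.0032 = $5.92
Employee stock purchase plan: $149.45
Total deductions = $89.67 + $83.24 + $78.81 + $16.77 + $130.77 + $5.92 + $149.45 = $554.63
Net pay = $1,849.68 − $554.63 = $1,295.05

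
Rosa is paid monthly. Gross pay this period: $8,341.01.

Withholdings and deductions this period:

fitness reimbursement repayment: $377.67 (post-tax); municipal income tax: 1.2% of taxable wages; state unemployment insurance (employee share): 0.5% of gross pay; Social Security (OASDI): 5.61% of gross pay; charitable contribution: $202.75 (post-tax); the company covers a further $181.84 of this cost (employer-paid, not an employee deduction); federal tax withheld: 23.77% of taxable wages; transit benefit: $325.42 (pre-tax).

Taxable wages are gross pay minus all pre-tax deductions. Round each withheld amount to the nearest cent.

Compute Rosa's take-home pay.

Transit benefit: $325.42
Taxable wages = $8,341.01 − $325.42 = $8,015.59
Federal tax withheld: $8,015.59 × 0.2377 = $1,905.31
Municipal income tax: $8,015.59 × 0.012 = $96.19
Social Security (OASDI): $8,341.01 × 0.0561 = $467.93
State unemployment insurance (employee share): $8,341.01 × 0.005 = $41.71
Charitable contribution: $202.75
Fitness reimbursement repayment: $377.67
(Employer's $181.84 toward charitable contribution is not withheld from the employee.)
Total deductions = $325.42 + $1,905.31 + $96.19 + $467.93 + $41.71 + $202.75 + $377.67 = $3,416.98
Net pay = $8,341.01 − $3,416.98 = $4,924.03

$4,924.03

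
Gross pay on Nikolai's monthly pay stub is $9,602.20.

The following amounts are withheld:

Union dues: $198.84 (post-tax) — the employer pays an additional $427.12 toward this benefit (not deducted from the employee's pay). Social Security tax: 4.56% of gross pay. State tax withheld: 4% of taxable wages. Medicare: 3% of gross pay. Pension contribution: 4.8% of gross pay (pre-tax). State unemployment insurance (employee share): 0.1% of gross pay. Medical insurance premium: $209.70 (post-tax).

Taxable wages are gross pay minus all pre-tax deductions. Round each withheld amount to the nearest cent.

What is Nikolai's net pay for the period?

$7,631.57

Pension contribution: $9,602.20 × 0.048 = $460.91
Taxable wages = $9,602.20 − $460.91 = $9,141.29
State tax withheld: $9,141.29 × 0.04 = $365.65
Medicare: $9,602.20 × 0.03 = $288.07
Social Security tax: $9,602.20 × 0.0456 = $437.86
State unemployment insurance (employee share): $9,602.20 × 0.001 = $9.60
Medical insurance premium: $209.70
Union dues: $198.84
(Employer's $427.12 toward union dues is not withheld from the employee.)
Total deductions = $460.91 + $365.65 + $288.07 + $437.86 + $9.60 + $209.70 + $198.84 = $1,970.63
Net pay = $9,602.20 − $1,970.63 = $7,631.57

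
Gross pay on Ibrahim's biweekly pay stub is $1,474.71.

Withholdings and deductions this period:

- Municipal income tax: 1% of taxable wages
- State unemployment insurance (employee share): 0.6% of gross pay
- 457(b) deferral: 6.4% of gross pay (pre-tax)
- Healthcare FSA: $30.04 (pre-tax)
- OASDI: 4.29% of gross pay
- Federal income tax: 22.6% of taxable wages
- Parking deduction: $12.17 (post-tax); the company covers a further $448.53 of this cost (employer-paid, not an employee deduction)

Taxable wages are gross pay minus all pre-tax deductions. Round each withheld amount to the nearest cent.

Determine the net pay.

$947.33

Healthcare FSA: $30.04
457(b) deferral: $1,474.71 × 0.064 = $94.38
Pre-tax total = $30.04 + $94.38 = $124.42
Taxable wages = $1,474.71 − $124.42 = $1,350.29
Federal income tax: $1,350.29 × 0.226 = $305.17
Municipal income tax: $1,350.29 × 0.01 = $13.50
OASDI: $1,474.71 × 0.0429 = $63.27
State unemployment insurance (employee share): $1,474.71 × 0.006 = $8.85
Parking deduction: $12.17
(Employer's $448.53 toward parking deduction is not withheld from the employee.)
Total deductions = $30.04 + $94.38 + $305.17 + $13.50 + $63.27 + $8.85 + $12.17 = $527.38
Net pay = $1,474.71 − $527.38 = $947.33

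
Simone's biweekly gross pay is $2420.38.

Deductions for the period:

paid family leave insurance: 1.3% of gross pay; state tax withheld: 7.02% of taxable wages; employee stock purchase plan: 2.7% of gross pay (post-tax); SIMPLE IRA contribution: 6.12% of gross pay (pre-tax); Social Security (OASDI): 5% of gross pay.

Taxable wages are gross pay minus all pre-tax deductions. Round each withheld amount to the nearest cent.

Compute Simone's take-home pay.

SIMPLE IRA contribution: $2420.38 × 0.0612 = $148.13
Taxable wages = $2420.38 − $148.13 = $2272.25
State tax withheld: $2272.25 × 0.0702 = $159.51
Social Security (OASDI): $2420.38 × 0.05 = $121.02
Paid family leave insurance: $2420.38 × 0.013 = $31.46
Employee stock purchase plan: $2420.38 × 0.027 = $65.35
Total deductions = $148.13 + $159.51 + $121.02 + $31.46 + $65.35 = $525.47
Net pay = $2420.38 − $525.47 = $1894.91

$1894.91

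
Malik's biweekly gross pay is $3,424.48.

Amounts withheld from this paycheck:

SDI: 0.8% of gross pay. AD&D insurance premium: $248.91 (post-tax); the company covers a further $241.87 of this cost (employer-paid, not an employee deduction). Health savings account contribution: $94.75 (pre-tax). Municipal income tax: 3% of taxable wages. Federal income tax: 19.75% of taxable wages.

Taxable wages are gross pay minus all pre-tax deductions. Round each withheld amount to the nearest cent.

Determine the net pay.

Health savings account contribution: $94.75
Taxable wages = $3,424.48 − $94.75 = $3,329.73
Municipal income tax: $3,329.73 × 0.03 = $99.89
Federal income tax: $3,329.73 × 0.1975 = $657.62
SDI: $3,424.48 × 0.008 = $27.40
AD&D insurance premium: $248.91
(Employer's $241.87 toward AD&D insurance premium is not withheld from the employee.)
Total deductions = $94.75 + $99.89 + $657.62 + $27.40 + $248.91 = $1,128.57
Net pay = $3,424.48 − $1,128.57 = $2,295.91

$2,295.91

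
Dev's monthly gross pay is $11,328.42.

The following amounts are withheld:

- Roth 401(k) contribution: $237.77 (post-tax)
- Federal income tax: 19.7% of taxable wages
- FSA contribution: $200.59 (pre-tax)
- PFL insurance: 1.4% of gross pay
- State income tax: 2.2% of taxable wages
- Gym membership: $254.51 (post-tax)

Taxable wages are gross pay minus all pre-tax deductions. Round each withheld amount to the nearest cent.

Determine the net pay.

FSA contribution: $200.59
Taxable wages = $11,328.42 − $200.59 = $11,127.83
State income tax: $11,127.83 × 0.022 = $244.81
Federal income tax: $11,127.83 × 0.197 = $2,192.18
PFL insurance: $11,328.42 × 0.014 = $158.60
Gym membership: $254.51
Roth 401(k) contribution: $237.77
Total deductions = $200.59 + $244.81 + $2,192.18 + $158.60 + $254.51 + $237.77 = $3,288.46
Net pay = $11,328.42 − $3,288.46 = $8,039.96

$8,039.96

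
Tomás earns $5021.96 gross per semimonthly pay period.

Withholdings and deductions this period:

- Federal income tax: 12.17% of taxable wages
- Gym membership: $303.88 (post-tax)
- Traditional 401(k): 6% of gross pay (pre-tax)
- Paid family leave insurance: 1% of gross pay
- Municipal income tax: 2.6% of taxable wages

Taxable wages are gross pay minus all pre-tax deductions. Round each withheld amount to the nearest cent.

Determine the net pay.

Traditional 401(k): $5021.96 × 0.06 = $301.32
Taxable wages = $5021.96 − $301.32 = $4720.64
Federal income tax: $4720.64 × 0.1217 = $574.50
Municipal income tax: $4720.64 × 0.026 = $122.74
Paid family leave insurance: $5021.96 × 0.01 = $50.22
Gym membership: $303.88
Total deductions = $301.32 + $574.50 + $122.74 + $50.22 + $303.88 = $1352.66
Net pay = $5021.96 − $1352.66 = $3669.30

$3669.30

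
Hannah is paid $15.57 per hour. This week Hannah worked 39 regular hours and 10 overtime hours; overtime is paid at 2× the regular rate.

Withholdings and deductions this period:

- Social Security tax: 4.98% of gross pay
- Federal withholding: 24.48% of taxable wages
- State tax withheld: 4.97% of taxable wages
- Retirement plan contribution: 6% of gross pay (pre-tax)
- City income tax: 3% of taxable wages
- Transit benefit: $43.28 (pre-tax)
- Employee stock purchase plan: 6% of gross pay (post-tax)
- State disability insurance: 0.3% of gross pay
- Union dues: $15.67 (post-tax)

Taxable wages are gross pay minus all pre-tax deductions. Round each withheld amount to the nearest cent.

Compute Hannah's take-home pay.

Regular pay: 39 × $15.57 = $607.23
Overtime pay: 10 × $15.57 × 2 = $311.40
Gross pay = $607.23 + $311.40 = $918.63
Retirement plan contribution: $918.63 × 0.06 = $55.12
Transit benefit: $43.28
Pre-tax total = $55.12 + $43.28 = $98.40
Taxable wages = $918.63 − $98.40 = $820.23
City income tax: $820.23 × 0.03 = $24.61
State tax withheld: $820.23 × 0.0497 = $40.77
Federal withholding: $820.23 × 0.2448 = $200.79
State disability insurance: $918.63 × 0.003 = $2.76
Social Security tax: $918.63 × 0.0498 = $45.75
Union dues: $15.67
Employee stock purchase plan: $918.63 × 0.06 = $55.12
Total deductions = $55.12 + $43.28 + $24.61 + $40.77 + $200.79 + $2.76 + $45.75 + $15.67 + $55.12 = $483.87
Net pay = $918.63 − $483.87 = $434.76

$434.76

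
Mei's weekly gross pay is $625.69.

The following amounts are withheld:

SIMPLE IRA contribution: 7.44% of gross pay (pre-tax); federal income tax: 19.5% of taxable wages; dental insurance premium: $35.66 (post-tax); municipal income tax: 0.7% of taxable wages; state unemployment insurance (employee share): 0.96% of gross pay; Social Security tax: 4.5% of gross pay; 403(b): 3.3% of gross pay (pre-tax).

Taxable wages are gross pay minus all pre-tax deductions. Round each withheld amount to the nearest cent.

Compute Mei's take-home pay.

403(b): $625.69 × 0.033 = $20.65
SIMPLE IRA contribution: $625.69 × 0.0744 = $46.55
Pre-tax total = $20.65 + $46.55 = $67.20
Taxable wages = $625.69 − $67.20 = $558.49
Municipal income tax: $558.49 × 0.007 = $3.91
Federal income tax: $558.49 × 0.195 = $108.91
Social Security tax: $625.69 × 0.045 = $28.16
State unemployment insurance (employee share): $625.69 × 0.0096 = $6.01
Dental insurance premium: $35.66
Total deductions = $20.65 + $46.55 + $3.91 + $108.91 + $28.16 + $6.01 + $35.66 = $249.85
Net pay = $625.69 − $249.85 = $375.84

$375.84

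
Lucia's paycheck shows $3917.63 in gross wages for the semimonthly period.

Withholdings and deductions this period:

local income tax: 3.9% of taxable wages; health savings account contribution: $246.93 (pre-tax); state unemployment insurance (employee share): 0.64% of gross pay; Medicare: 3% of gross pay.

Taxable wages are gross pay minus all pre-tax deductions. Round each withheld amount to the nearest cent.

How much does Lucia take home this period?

Health savings account contribution: $246.93
Taxable wages = $3917.63 − $246.93 = $3670.70
Local income tax: $3670.70 × 0.039 = $143.16
State unemployment insurance (employee share): $3917.63 × 0.0064 = $25.07
Medicare: $3917.63 × 0.03 = $117.53
Total deductions = $246.93 + $143.16 + $25.07 + $117.53 = $532.69
Net pay = $3917.63 − $532.69 = $3384.94

$3384.94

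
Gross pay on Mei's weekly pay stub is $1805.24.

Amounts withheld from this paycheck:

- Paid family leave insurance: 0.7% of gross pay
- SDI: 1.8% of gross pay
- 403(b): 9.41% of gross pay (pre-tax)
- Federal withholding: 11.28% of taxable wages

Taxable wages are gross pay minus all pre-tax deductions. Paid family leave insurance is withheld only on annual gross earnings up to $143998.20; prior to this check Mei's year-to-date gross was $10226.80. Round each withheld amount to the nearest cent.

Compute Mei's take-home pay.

403(b): $1805.24 × 0.0941 = $169.87
Taxable wages = $1805.24 − $169.87 = $1635.37
Federal withholding: $1635.37 × 0.1128 = $184.47
SDI: $1805.24 × 0.018 = $32.49
Paid family leave insurance: cap not yet reached, full $1805.24 is subject → $1805.24 × 0.007 = $12.64
Total deductions = $169.87 + $184.47 + $32.49 + $12.64 = $399.47
Net pay = $1805.24 − $399.47 = $1405.77

$1405.77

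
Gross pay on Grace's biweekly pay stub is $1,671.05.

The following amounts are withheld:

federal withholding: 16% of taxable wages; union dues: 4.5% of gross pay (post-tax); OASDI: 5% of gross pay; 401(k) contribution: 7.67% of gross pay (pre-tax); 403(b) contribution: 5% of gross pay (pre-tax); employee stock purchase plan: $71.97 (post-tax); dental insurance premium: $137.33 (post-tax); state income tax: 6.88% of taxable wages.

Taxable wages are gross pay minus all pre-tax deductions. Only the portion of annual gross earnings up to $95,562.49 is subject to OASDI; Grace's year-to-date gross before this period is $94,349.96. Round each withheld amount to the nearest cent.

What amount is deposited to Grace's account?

401(k) contribution: $1,671.05 × 0.0767 = $128.17
403(b) contribution: $1,671.05 × 0.05 = $83.55
Pre-tax total = $128.17 + $83.55 = $211.72
Taxable wages = $1,671.05 − $211.72 = $1,459.33
Federal withholding: $1,459.33 × 0.16 = $233.49
State income tax: $1,459.33 × 0.0688 = $100.40
OASDI: only $95,562.49 − $94,349.96 = $1,212.53 of this check is subject → $1,212.53 × 0.05 = $60.63
Union dues: $1,671.05 × 0.045 = $75.20
Dental insurance premium: $137.33
Employee stock purchase plan: $71.97
Total deductions = $128.17 + $83.55 + $233.49 + $100.40 + $60.63 + $75.20 + $137.33 + $71.97 = $890.74
Net pay = $1,671.05 − $890.74 = $780.31

$780.31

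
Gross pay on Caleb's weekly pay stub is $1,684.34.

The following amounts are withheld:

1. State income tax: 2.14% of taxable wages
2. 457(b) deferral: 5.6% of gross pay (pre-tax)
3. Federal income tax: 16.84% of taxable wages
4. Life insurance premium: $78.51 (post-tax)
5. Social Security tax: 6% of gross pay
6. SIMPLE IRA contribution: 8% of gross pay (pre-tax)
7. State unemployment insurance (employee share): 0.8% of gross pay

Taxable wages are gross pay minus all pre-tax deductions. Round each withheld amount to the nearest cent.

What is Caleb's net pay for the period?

SIMPLE IRA contribution: $1,684.34 × 0.08 = $134.75
457(b) deferral: $1,684.34 × 0.056 = $94.32
Pre-tax total = $134.75 + $94.32 = $229.07
Taxable wages = $1,684.34 − $229.07 = $1,455.27
State income tax: $1,455.27 × 0.0214 = $31.14
Federal income tax: $1,455.27 × 0.1684 = $245.07
State unemployment insurance (employee share): $1,684.34 × 0.008 = $13.47
Social Security tax: $1,684.34 × 0.06 = $101.06
Life insurance premium: $78.51
Total deductions = $134.75 + $94.32 + $31.14 + $245.07 + $13.47 + $101.06 + $78.51 = $698.32
Net pay = $1,684.34 − $698.32 = $986.02

$986.02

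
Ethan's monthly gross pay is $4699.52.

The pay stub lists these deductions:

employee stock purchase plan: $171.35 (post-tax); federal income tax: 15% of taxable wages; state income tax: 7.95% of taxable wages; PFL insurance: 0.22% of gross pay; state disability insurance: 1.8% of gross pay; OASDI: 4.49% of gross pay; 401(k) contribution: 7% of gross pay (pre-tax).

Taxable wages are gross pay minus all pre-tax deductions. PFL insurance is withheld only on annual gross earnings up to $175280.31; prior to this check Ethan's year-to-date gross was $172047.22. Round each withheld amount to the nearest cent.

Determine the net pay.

$2893.45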